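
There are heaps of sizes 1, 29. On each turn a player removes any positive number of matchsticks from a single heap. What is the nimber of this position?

Bitwise XOR of the heap sizes:
  00001  (1)
  11101  (29)
  -----
  11100  (28)

28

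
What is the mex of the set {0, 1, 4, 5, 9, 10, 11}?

The values 0, 1 are all present; 2 is the first non-negative integer missing from the set.

2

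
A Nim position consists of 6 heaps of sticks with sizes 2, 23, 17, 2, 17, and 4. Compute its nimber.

19

Bitwise XOR of the heap sizes:
  00010  (2)
  10111  (23)
  10001  (17)
  00010  (2)
  10001  (17)
  00100  (4)
  -----
  10011  (19)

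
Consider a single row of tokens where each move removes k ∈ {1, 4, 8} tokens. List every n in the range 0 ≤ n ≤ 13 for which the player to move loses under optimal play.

0, 2, 5, 7, 12

Grundy values for subtraction set {1, 4, 8}:
g(0) = mex{} = 0
g(1) = mex{0} = 1
g(2) = mex{1} = 0
g(3) = mex{0} = 1
g(4) = mex{0,1} = 2
g(5) = mex{1,2} = 0
g(6) = mex{0} = 1
g(7) = mex{1} = 0
g(8) = mex{0,2} = 1
g(9) = mex{0,1} = 2
g(10) = mex{0,1,2} = 3
g(11) = mex{0,1,3} = 2
g(12) = mex{1,2} = 0
g(13) = mex{0,2} = 1
The P-positions (g = 0) in 0..13 are 0, 2, 5, 7, 12.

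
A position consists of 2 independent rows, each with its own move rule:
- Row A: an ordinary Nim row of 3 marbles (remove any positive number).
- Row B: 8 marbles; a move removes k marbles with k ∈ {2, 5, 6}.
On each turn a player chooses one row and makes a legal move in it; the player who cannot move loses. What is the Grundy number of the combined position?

Row A is a plain Nim row of size 3, so its Grundy value is 3.
Grundy values for row B (subtraction set {2, 5, 6}):
g(0) = mex{} = 0
g(1) = mex{} = 0
g(2) = mex{0} = 1
g(3) = mex{0} = 1
g(4) = mex{1} = 0
g(5) = mex{0,1} = 2
g(6) = mex{0} = 1
g(7) = mex{0,1,2} = 3
g(8) = mex{1} = 0
So g(8) = 0.
The value of a disjunctive sum is the nim-sum of the parts.
Combined value = 3 ⊕ 0 = 3.

3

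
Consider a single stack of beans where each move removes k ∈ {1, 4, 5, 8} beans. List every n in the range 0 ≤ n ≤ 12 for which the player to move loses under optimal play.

Compute g(0), g(1), … for moves {1, 4, 5, 8}:
k:     0  1  2  3  4  5  6  7  8  9 10 11 12
g(k):  0  1  0  1  2  3  2  3  4  0  1  0  1
The P-positions (g = 0) in 0..12 are 0, 2, 9, 11.

0, 2, 9, 11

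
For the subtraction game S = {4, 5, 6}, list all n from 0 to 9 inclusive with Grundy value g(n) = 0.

0, 1, 2, 3

Grundy values for subtraction set {4, 5, 6}:
g(0) = mex{} = 0
g(1) = mex{} = 0
g(2) = mex{} = 0
g(3) = mex{} = 0
g(4) = mex{0} = 1
g(5) = mex{0} = 1
g(6) = mex{0} = 1
g(7) = mex{0} = 1
g(8) = mex{0,1} = 2
g(9) = mex{0,1} = 2
The P-positions (g = 0) in 0..9 are 0, 1, 2, 3.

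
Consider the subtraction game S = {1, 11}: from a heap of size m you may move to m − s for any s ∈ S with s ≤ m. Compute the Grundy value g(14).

Build the Grundy sequence with g(k) = mex{g(k−s) : s ∈ {1, 11}, s ≤ k}:
k:     0  1  2  3  4  5  6  7  8  9 10 11 12 13 14
g(k):  0  1  0  1  0  1  0  1  0  1  0  1  0  1  0
So g(14) = 0.

0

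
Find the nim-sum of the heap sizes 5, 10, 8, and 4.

Nim-sum: 5 XOR 10 XOR 8 XOR 4 = 3.

3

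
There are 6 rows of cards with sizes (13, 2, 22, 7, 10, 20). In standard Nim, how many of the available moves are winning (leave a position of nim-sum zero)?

0

Compute the nim-sum pairwise:
13 XOR 2 = 15
15 XOR 22 = 25
25 XOR 7 = 30
30 XOR 10 = 20
20 XOR 20 = 0
The nim-sum is already 0, so every move leaves a nonzero nim-sum — there are no winning moves.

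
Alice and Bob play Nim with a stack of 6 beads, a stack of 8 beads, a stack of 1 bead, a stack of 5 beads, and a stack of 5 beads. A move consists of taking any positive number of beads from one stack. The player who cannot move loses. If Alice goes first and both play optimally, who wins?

In binary:
  0110  (6)
  1000  (8)
  0001  (1)
  0101  (5)
  0101  (5)
  ----
  1111  (15)
The nim-sum is 15 ≠ 0, so this is an N-position: the player to move can win; Alice has a winning move.

Alice wins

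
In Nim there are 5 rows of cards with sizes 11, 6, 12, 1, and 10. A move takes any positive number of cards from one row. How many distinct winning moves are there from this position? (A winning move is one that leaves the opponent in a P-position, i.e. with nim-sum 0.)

Bitwise XOR of the heap sizes:
  1011  (11)
  0110  (6)
  1100  (12)
  0001  (1)
  1010  (10)
  ----
  1010  (10)
The overall nim-sum is X = 10. A row of size p has a winning move iff p XOR X < p (reduce it to p XOR X).
  11: 11 XOR 10 = 1 < 11 — winning move (to 1).
  6: 6 XOR 10 = 12 ≥ 6 — no move.
  12: 12 XOR 10 = 6 < 12 — winning move (to 6).
  1: 1 XOR 10 = 11 ≥ 1 — no move.
  10: 10 XOR 10 = 0 < 10 — winning move (to 0).
That gives 3 winning moves.

3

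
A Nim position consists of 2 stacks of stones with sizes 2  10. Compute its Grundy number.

Compute the nim-sum pairwise:
2 ⊕ 10 = 8

8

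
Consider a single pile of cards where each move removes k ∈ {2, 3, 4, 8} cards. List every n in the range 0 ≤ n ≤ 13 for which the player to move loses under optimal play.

0, 1, 6, 7, 12, 13

Build the Grundy sequence with g(k) = mex{g(k−s) : s ∈ {2, 3, 4, 8}, s ≤ k}:
k:     0  1  2  3  4  5  6  7  8  9 10 11 12 13
g(k):  0  0  1  1  2  2  0  0  1  1  2  2  0  0
The P-positions (g = 0) in 0..13 are 0, 1, 6, 7, 12, 13.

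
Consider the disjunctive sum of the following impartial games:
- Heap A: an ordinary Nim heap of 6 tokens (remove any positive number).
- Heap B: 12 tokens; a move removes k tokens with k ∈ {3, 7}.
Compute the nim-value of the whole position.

6

Heap A is a plain Nim heap of size 6, so its Grundy value is 6.
Grundy values for heap B (subtraction set {3, 7}):
k:     0  1  2  3  4  5  6  7  8  9 10 11 12
g(k):  0  0  0  1  1  1  0  2  2  1  0  0  0
So g(12) = 0.
By the Sprague-Grundy theorem, the Grundy value of a sum of independent games is the XOR of the component values.
Combined value = 6 ⊕ 0 = 6.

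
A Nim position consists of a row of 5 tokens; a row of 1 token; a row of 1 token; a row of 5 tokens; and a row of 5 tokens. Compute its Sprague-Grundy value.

Compute the nim-sum pairwise:
5 ^ 1 = 4
4 ^ 1 = 5
5 ^ 5 = 0
0 ^ 5 = 5

5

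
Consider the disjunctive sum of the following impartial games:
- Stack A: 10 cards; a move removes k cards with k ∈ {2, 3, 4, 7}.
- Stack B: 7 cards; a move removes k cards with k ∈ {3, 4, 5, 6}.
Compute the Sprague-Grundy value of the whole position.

0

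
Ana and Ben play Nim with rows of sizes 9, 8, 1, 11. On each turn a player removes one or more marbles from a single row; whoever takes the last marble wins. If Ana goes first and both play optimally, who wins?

Ana wins

Compute the nim-sum pairwise:
9 ⊕ 8 = 1
1 ⊕ 1 = 0
0 ⊕ 11 = 11
The nim-sum is 11 ≠ 0, so this is an N-position: the player to move can win; Ana has a winning move.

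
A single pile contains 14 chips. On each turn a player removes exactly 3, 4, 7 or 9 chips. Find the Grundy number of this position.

0

Grundy values for subtraction set {3, 4, 7, 9}:
k:     0  1  2  3  4  5  6  7  8  9 10 11 12 13 14
g(k):  0  0  0  1  1  1  2  2  2  3  3  3  0  0  0
So g(14) = 0.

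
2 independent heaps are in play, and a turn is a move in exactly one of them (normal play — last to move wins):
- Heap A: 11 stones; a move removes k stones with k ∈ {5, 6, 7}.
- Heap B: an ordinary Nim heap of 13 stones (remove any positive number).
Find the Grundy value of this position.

15

For heap A, compute g(0), g(1), … with moves {5, 6, 7}:
k:     0  1  2  3  4  5  6  7  8  9 10 11
g(k):  0  0  0  0  0  1  1  1  1  1  2  2
So g(11) = 2.
Heap B is a plain Nim heap of size 13, so its Grundy value is 13.
By the Sprague-Grundy theorem, the Grundy value of a sum of independent games is the XOR of the component values.
Combined value = 2 XOR 13 = 15.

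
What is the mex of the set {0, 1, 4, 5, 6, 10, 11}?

The values 0, 1 are all present; 2 is the first non-negative integer missing from the set.

2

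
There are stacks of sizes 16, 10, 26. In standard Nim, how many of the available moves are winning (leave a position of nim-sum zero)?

0

Nim-sum: 16 XOR 10 XOR 26 = 0.
The nim-sum is already 0, so every move leaves a nonzero nim-sum — there are no winning moves.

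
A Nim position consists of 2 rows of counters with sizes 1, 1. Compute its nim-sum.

0

Nim-sum: 1 ^ 1 = 0.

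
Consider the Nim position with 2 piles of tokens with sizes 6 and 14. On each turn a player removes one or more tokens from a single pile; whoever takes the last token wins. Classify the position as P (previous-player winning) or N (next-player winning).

Bitwise XOR of the heap sizes:
  0110  (6)
  1110  (14)
  ----
  1000  (8)
The nim-sum is 8 ≠ 0, so this is an N-position: the player to move can win.

N-position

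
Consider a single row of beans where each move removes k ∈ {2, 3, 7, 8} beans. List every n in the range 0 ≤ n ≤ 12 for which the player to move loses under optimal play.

0, 1, 5, 6, 10, 11

Compute g(0), g(1), … for moves {2, 3, 7, 8}:
g(0) = mex{} = 0
g(1) = mex{} = 0
g(2) = mex{0} = 1
g(3) = mex{0} = 1
g(4) = mex{0,1} = 2
g(5) = mex{1} = 0
g(6) = mex{1,2} = 0
g(7) = mex{0,2} = 1
g(8) = mex{0} = 1
g(9) = mex{0,1} = 2
g(10) = mex{1} = 0
g(11) = mex{1,2} = 0
g(12) = mex{0,2} = 1
The P-positions (g = 0) in 0..12 are 0, 1, 5, 6, 10, 11.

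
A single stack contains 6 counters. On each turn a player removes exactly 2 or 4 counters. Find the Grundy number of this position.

Grundy values for subtraction set {2, 4}:
k:     0  1  2  3  4  5  6
g(k):  0  0  1  1  2  2  0
So g(6) = 0.

0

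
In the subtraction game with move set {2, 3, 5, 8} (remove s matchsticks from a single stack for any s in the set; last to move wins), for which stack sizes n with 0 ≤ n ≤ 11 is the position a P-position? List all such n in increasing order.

0, 1, 7, 11

Build the Grundy sequence with g(k) = mex{g(k−s) : s ∈ {2, 3, 5, 8}, s ≤ k}:
k:     0  1  2  3  4  5  6  7  8  9 10 11
g(k):  0  0  1  1  2  2  3  0  4  1  3  0
The P-positions (g = 0) in 0..11 are 0, 1, 7, 11.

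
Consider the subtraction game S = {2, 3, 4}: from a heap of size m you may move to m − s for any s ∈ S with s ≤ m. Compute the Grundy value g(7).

Build the Grundy sequence with g(k) = mex{g(k−s) : s ∈ {2, 3, 4}, s ≤ k}:
g(0) = mex{} = 0
g(1) = mex{} = 0
g(2) = mex{0} = 1
g(3) = mex{0} = 1
g(4) = mex{0,1} = 2
g(5) = mex{0,1} = 2
g(6) = mex{1,2} = 0
g(7) = mex{1,2} = 0
So g(7) = 0.

0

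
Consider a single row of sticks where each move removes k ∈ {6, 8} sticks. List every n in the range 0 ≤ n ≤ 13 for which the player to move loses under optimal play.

0, 1, 2, 3, 4, 5

Compute g(0), g(1), … for moves {6, 8}:
k:     0  1  2  3  4  5  6  7  8  9 10 11 12 13
g(k):  0  0  0  0  0  0  1  1  1  1  1  1  2  2
The P-positions (g = 0) in 0..13 are 0, 1, 2, 3, 4, 5.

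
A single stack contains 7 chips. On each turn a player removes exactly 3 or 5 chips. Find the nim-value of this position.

Compute g(0), g(1), … for moves {3, 5}:
g(0) = mex{} = 0
g(1) = mex{} = 0
g(2) = mex{} = 0
g(3) = mex{0} = 1
g(4) = mex{0} = 1
g(5) = mex{0} = 1
g(6) = mex{0,1} = 2
g(7) = mex{0,1} = 2
So g(7) = 2.

2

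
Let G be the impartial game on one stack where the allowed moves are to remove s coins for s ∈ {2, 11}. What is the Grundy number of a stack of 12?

Build the Grundy sequence with g(k) = mex{g(k−s) : s ∈ {2, 11}, s ≤ k}:
g(0) = mex{} = 0
g(1) = mex{} = 0
g(2) = mex{0} = 1
g(3) = mex{0} = 1
g(4) = mex{1} = 0
g(5) = mex{1} = 0
g(6) = mex{0} = 1
g(7) = mex{0} = 1
g(8) = mex{1} = 0
g(9) = mex{1} = 0
g(10) = mex{0} = 1
g(11) = mex{0} = 1
g(12) = mex{0,1} = 2
So g(12) = 2.

2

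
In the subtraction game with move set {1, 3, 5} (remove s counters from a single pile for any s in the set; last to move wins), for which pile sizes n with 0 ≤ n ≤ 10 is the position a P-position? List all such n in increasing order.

0, 2, 4, 6, 8, 10

Build the Grundy sequence with g(k) = mex{g(k−s) : s ∈ {1, 3, 5}, s ≤ k}:
g(0) = mex{} = 0
g(1) = mex{0} = 1
g(2) = mex{1} = 0
g(3) = mex{0} = 1
g(4) = mex{1} = 0
g(5) = mex{0} = 1
g(6) = mex{1} = 0
g(7) = mex{0} = 1
g(8) = mex{1} = 0
g(9) = mex{0} = 1
g(10) = mex{1} = 0
The P-positions (g = 0) in 0..10 are 0, 2, 4, 6, 8, 10.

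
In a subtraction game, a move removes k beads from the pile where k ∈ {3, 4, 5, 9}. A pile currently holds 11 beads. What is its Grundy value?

Build the Grundy sequence with g(k) = mex{g(k−s) : s ∈ {3, 4, 5, 9}, s ≤ k}:
k:     0  1  2  3  4  5  6  7  8  9 10 11
g(k):  0  0  0  1  1  1  2  2  0  3  3  1
So g(11) = 1.

1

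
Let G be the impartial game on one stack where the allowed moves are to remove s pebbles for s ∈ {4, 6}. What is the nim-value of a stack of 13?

Build the Grundy sequence with g(k) = mex{g(k−s) : s ∈ {4, 6}, s ≤ k}:
k:     0  1  2  3  4  5  6  7  8  9 10 11 12 13
g(k):  0  0  0  0  1  1  1  1  2  2  0  0  0  0
So g(13) = 0.

0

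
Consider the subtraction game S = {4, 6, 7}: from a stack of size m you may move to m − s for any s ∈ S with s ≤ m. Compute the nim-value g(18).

1

Compute g(0), g(1), … for moves {4, 6, 7}:
k:     0  1  2  3  4  5  6  7  8  9 10 11 12 13 14 15 16 17 18
g(k):  0  0  0  0  1  1  1  1  2  2  2  0  0  0  0  1  1  1  1
So g(18) = 1.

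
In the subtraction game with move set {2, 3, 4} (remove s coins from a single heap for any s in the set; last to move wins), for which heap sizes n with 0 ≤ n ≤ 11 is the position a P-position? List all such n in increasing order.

0, 1, 6, 7

Build the Grundy sequence with g(k) = mex{g(k−s) : s ∈ {2, 3, 4}, s ≤ k}:
k:     0  1  2  3  4  5  6  7  8  9 10 11
g(k):  0  0  1  1  2  2  0  0  1  1  2  2
The P-positions (g = 0) in 0..11 are 0, 1, 6, 7.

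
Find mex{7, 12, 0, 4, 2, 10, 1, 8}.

3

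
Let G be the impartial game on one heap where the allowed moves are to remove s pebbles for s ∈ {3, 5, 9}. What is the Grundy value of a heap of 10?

3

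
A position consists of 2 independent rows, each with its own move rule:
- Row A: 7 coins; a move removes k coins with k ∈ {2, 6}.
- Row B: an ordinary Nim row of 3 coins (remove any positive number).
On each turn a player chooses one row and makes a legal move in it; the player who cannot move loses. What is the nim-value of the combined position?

Build the Grundy sequence for row A with g(k) = mex{g(k−s) : s ∈ {2, 6}, s ≤ k}:
g(0) = mex{} = 0
g(1) = mex{} = 0
g(2) = mex{0} = 1
g(3) = mex{0} = 1
g(4) = mex{1} = 0
g(5) = mex{1} = 0
g(6) = mex{0} = 1
g(7) = mex{0} = 1
So g(7) = 1.
Row B is a plain Nim row of size 3, so its Grundy value is 3.
The value of a disjunctive sum is the nim-sum of the parts.
Combined value = 1 ⊕ 3 = 2.

2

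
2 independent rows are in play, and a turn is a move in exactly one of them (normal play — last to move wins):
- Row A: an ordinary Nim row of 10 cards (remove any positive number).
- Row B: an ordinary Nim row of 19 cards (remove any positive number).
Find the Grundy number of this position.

25

Row A is a plain Nim row of size 10, so its Grundy value is 10.
Row B is a plain Nim row of size 19, so its Grundy value is 19.
The value of a disjunctive sum is the nim-sum of the parts.
Combined value = 10 XOR 19 = 25.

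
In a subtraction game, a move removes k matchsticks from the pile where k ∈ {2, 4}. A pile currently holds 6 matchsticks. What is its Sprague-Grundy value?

0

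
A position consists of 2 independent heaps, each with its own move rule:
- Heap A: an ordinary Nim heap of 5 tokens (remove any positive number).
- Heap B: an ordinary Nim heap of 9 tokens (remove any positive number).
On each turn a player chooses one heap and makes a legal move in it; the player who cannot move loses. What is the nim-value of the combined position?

Heap A is a plain Nim heap of size 5, so its Grundy value is 5.
Heap B is a plain Nim heap of size 9, so its Grundy value is 9.
By the Sprague-Grundy theorem, the Grundy value of a sum of independent games is the XOR of the component values.
Combined value = 5 ⊕ 9 = 12.

12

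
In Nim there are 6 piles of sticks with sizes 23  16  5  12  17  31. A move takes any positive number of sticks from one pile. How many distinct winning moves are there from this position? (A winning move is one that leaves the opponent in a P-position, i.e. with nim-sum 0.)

Nim-sum: 23 ^ 16 ^ 5 ^ 12 ^ 17 ^ 31 = 0.
The nim-sum is already 0, so every move leaves a nonzero nim-sum — there are no winning moves.

0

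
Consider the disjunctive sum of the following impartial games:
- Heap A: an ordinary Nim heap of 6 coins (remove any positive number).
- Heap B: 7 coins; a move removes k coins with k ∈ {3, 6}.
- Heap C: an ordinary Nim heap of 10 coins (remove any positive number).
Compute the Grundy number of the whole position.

Heap A is a plain Nim heap of size 6, so its Grundy value is 6.
For heap B, compute g(0), g(1), … with moves {3, 6}:
g(0) = mex{} = 0
g(1) = mex{} = 0
g(2) = mex{} = 0
g(3) = mex{0} = 1
g(4) = mex{0} = 1
g(5) = mex{0} = 1
g(6) = mex{0,1} = 2
g(7) = mex{0,1} = 2
So g(7) = 2.
Heap C is a plain Nim heap of size 10, so its Grundy value is 10.
The value of a disjunctive sum is the nim-sum of the parts.
Combined value = 6 XOR 2 XOR 10 = 14.

14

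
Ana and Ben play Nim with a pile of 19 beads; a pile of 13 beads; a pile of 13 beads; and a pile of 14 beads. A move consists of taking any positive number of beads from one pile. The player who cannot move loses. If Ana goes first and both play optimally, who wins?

Write each in binary and XOR column by column:
  10011  (19)
  01101  (13)
  01101  (13)
  01110  (14)
  -----
  11101  (29)
The nim-sum is 29 ≠ 0, so this is an N-position: the player to move can win; Ana has a winning move.

Ana wins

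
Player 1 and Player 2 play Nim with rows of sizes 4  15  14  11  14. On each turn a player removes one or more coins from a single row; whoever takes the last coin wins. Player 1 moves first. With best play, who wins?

Player 2 wins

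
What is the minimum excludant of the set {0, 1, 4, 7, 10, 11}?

2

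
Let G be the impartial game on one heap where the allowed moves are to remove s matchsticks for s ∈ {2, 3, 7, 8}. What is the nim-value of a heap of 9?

Build the Grundy sequence with g(k) = mex{g(k−s) : s ∈ {2, 3, 7, 8}, s ≤ k}:
k:     0  1  2  3  4  5  6  7  8  9
g(k):  0  0  1  1  2  0  0  1  1  2
So g(9) = 2.

2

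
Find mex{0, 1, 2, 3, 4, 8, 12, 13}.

The values 0, 1, 2, 3, 4 are all present; 5 is the first non-negative integer missing from the set.

5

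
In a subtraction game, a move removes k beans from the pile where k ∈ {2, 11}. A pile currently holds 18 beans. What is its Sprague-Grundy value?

Grundy values for subtraction set {2, 11}:
k:     0  1  2  3  4  5  6  7  8  9 10 11 12 13 14 15 16 17 18
g(k):  0  0  1  1  0  0  1  1  0  0  1  1  2  0  0  1  1  0  0
So g(18) = 0.

0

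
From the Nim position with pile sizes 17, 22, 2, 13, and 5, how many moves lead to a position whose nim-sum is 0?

Compute the nim-sum pairwise:
17 XOR 22 = 7
7 XOR 2 = 5
5 XOR 13 = 8
8 XOR 5 = 13
The overall nim-sum is X = 13. A pile of size p has a winning move iff p XOR X < p (reduce it to p XOR X).
  17: 17 XOR 13 = 28 ≥ 17 — no move.
  22: 22 XOR 13 = 27 ≥ 22 — no move.
  2: 2 XOR 13 = 15 ≥ 2 — no move.
  13: 13 XOR 13 = 0 < 13 — winning move (to 0).
  5: 5 XOR 13 = 8 ≥ 5 — no move.
That gives 1 winning move.

1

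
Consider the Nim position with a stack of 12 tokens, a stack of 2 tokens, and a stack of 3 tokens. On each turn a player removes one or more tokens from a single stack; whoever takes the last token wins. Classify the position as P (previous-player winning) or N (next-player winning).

Nim-sum: 12 ^ 2 ^ 3 = 13.
The nim-sum is 13 ≠ 0, so this is an N-position: the player to move can win.

N-position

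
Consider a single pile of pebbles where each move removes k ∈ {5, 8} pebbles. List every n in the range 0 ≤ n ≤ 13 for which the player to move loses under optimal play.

0, 1, 2, 3, 4, 13

Grundy values for subtraction set {5, 8}:
g(0) = mex{} = 0
g(1) = mex{} = 0
g(2) = mex{} = 0
g(3) = mex{} = 0
g(4) = mex{} = 0
g(5) = mex{0} = 1
g(6) = mex{0} = 1
g(7) = mex{0} = 1
g(8) = mex{0} = 1
g(9) = mex{0} = 1
g(10) = mex{0,1} = 2
g(11) = mex{0,1} = 2
g(12) = mex{0,1} = 2
g(13) = mex{1} = 0
The P-positions (g = 0) in 0..13 are 0, 1, 2, 3, 4, 13.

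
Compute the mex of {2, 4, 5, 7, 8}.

0 is not in the set, so the mex is 0.

0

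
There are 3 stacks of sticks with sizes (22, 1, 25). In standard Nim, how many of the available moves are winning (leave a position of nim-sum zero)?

Write each in binary and XOR column by column:
  10110  (22)
  00001  (1)
  11001  (25)
  -----
  01110  (14)
The overall nim-sum is X = 14. A stack of size p has a winning move iff p XOR X < p (reduce it to p XOR X).
  22: 22 XOR 14 = 24 ≥ 22 — no move.
  1: 1 XOR 14 = 15 ≥ 1 — no move.
  25: 25 XOR 14 = 23 < 25 — winning move (to 23).
That gives 1 winning move.

1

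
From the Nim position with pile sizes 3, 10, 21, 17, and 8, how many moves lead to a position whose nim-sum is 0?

1

Nim-sum: 3 ^ 10 ^ 21 ^ 17 ^ 8 = 5.
The overall nim-sum is X = 5. A pile of size p has a winning move iff p XOR X < p (reduce it to p XOR X).
  3: 3 XOR 5 = 6 ≥ 3 — no move.
  10: 10 XOR 5 = 15 ≥ 10 — no move.
  21: 21 XOR 5 = 16 < 21 — winning move (to 16).
  17: 17 XOR 5 = 20 ≥ 17 — no move.
  8: 8 XOR 5 = 13 ≥ 8 — no move.
That gives 1 winning move.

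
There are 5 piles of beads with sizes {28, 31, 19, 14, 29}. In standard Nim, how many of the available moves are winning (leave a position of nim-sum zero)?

In binary:
  11100  (28)
  11111  (31)
  10011  (19)
  01110  (14)
  11101  (29)
  -----
  00011  (3)
The overall nim-sum is X = 3. A pile of size p has a winning move iff p XOR X < p (reduce it to p XOR X).
  28: 28 XOR 3 = 31 ≥ 28 — no move.
  31: 31 XOR 3 = 28 < 31 — winning move (to 28).
  19: 19 XOR 3 = 16 < 19 — winning move (to 16).
  14: 14 XOR 3 = 13 < 14 — winning move (to 13).
  29: 29 XOR 3 = 30 ≥ 29 — no move.
That gives 3 winning moves.

3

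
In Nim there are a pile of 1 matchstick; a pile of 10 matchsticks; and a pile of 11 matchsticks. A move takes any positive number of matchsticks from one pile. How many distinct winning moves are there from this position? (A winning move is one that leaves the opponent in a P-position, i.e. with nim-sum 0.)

0

Bitwise XOR of the heap sizes:
  0001  (1)
  1010  (10)
  1011  (11)
  ----
  0000  (0)
The nim-sum is already 0, so every move leaves a nonzero nim-sum — there are no winning moves.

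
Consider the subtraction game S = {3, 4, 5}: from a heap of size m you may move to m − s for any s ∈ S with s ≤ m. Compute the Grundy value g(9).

0

Grundy values for subtraction set {3, 4, 5}:
k:     0  1  2  3  4  5  6  7  8  9
g(k):  0  0  0  1  1  1  2  2  0  0
So g(9) = 0.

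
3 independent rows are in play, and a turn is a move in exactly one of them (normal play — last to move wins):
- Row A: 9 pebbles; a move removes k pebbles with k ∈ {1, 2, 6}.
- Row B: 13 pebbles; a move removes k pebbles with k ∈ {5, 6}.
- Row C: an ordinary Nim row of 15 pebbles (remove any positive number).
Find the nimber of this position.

13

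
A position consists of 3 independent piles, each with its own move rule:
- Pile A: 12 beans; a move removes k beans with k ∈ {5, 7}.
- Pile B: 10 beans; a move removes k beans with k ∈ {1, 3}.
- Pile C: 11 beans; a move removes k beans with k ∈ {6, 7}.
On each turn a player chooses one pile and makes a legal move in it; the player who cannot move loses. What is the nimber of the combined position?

For pile A, compute g(0), g(1), … with moves {5, 7}:
g(0) = mex{} = 0
g(1) = mex{} = 0
g(2) = mex{} = 0
g(3) = mex{} = 0
g(4) = mex{} = 0
g(5) = mex{0} = 1
g(6) = mex{0} = 1
g(7) = mex{0} = 1
g(8) = mex{0} = 1
g(9) = mex{0} = 1
g(10) = mex{0,1} = 2
g(11) = mex{0,1} = 2
g(12) = mex{1} = 0
So g(12) = 0.
For pile B, compute g(0), g(1), … with moves {1, 3}:
g(0) = mex{} = 0
g(1) = mex{0} = 1
g(2) = mex{1} = 0
g(3) = mex{0} = 1
g(4) = mex{1} = 0
g(5) = mex{0} = 1
g(6) = mex{1} = 0
g(7) = mex{0} = 1
g(8) = mex{1} = 0
g(9) = mex{0} = 1
g(10) = mex{1} = 0
So g(10) = 0.
For pile C, compute g(0), g(1), … with moves {6, 7}:
g(0) = mex{} = 0
g(1) = mex{} = 0
g(2) = mex{} = 0
g(3) = mex{} = 0
g(4) = mex{} = 0
g(5) = mex{} = 0
g(6) = mex{0} = 1
g(7) = mex{0} = 1
g(8) = mex{0} = 1
g(9) = mex{0} = 1
g(10) = mex{0} = 1
g(11) = mex{0} = 1
So g(11) = 1.
The value of a disjunctive sum is the nim-sum of the parts.
Combined value = 0 XOR 0 XOR 1 = 1.

1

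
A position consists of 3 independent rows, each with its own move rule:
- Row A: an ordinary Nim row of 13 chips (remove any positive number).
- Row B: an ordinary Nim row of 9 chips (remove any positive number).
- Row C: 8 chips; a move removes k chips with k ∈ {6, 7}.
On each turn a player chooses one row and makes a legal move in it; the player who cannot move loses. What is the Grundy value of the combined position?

Row A is a plain Nim row of size 13, so its Grundy value is 13.
Row B is a plain Nim row of size 9, so its Grundy value is 9.
Build the Grundy sequence for row C with g(k) = mex{g(k−s) : s ∈ {6, 7}, s ≤ k}:
g(0) = mex{} = 0
g(1) = mex{} = 0
g(2) = mex{} = 0
g(3) = mex{} = 0
g(4) = mex{} = 0
g(5) = mex{} = 0
g(6) = mex{0} = 1
g(7) = mex{0} = 1
g(8) = mex{0} = 1
So g(8) = 1.
The value of a disjunctive sum is the nim-sum of the parts.
Combined value = 13 ⊕ 9 ⊕ 1 = 5.

5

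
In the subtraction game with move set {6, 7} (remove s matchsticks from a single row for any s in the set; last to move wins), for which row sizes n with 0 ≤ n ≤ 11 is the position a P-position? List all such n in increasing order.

0, 1, 2, 3, 4, 5

Build the Grundy sequence with g(k) = mex{g(k−s) : s ∈ {6, 7}, s ≤ k}:
g(0) = mex{} = 0
g(1) = mex{} = 0
g(2) = mex{} = 0
g(3) = mex{} = 0
g(4) = mex{} = 0
g(5) = mex{} = 0
g(6) = mex{0} = 1
g(7) = mex{0} = 1
g(8) = mex{0} = 1
g(9) = mex{0} = 1
g(10) = mex{0} = 1
g(11) = mex{0} = 1
The P-positions (g = 0) in 0..11 are 0, 1, 2, 3, 4, 5.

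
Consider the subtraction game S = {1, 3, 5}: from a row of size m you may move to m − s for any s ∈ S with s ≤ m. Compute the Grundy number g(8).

0

Grundy values for subtraction set {1, 3, 5}:
k:     0  1  2  3  4  5  6  7  8
g(k):  0  1  0  1  0  1  0  1  0
So g(8) = 0.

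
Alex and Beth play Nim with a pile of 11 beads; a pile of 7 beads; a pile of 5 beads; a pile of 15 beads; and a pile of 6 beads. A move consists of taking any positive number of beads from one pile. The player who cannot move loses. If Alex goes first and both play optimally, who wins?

Beth wins

Compute the nim-sum pairwise:
11 ⊕ 7 = 12
12 ⊕ 5 = 9
9 ⊕ 15 = 6
6 ⊕ 6 = 0
The nim-sum is 0, so this is a P-position: the player to move is in a losing position under optimal play; Alex is about to move from it and so loses — Beth wins.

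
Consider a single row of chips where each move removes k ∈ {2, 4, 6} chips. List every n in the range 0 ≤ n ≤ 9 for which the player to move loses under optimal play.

0, 1, 8, 9

Build the Grundy sequence with g(k) = mex{g(k−s) : s ∈ {2, 4, 6}, s ≤ k}:
g(0) = mex{} = 0
g(1) = mex{} = 0
g(2) = mex{0} = 1
g(3) = mex{0} = 1
g(4) = mex{0,1} = 2
g(5) = mex{0,1} = 2
g(6) = mex{0,1,2} = 3
g(7) = mex{0,1,2} = 3
g(8) = mex{1,2,3} = 0
g(9) = mex{1,2,3} = 0
The P-positions (g = 0) in 0..9 are 0, 1, 8, 9.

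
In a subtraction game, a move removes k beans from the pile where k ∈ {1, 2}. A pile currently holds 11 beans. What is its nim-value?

2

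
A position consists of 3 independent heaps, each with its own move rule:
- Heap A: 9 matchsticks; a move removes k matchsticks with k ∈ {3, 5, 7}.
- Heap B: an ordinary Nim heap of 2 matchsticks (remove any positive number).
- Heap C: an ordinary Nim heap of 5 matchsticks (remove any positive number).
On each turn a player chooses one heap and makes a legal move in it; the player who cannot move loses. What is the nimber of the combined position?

4

Grundy values for heap A (subtraction set {3, 5, 7}):
g(0) = mex{} = 0
g(1) = mex{} = 0
g(2) = mex{} = 0
g(3) = mex{0} = 1
g(4) = mex{0} = 1
g(5) = mex{0} = 1
g(6) = mex{0,1} = 2
g(7) = mex{0,1} = 2
g(8) = mex{0,1} = 2
g(9) = mex{0,1,2} = 3
So g(9) = 3.
Heap B is a plain Nim heap of size 2, so its Grundy value is 2.
Heap C is a plain Nim heap of size 5, so its Grundy value is 5.
The value of a disjunctive sum is the nim-sum of the parts.
Combined value = 3 ⊕ 2 ⊕ 5 = 4.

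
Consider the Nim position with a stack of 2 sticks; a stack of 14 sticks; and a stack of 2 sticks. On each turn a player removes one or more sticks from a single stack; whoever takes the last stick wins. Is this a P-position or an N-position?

In binary:
  0010  (2)
  1110  (14)
  0010  (2)
  ----
  1110  (14)
The nim-sum is 14 ≠ 0, so this is an N-position: the player to move can win.

N-position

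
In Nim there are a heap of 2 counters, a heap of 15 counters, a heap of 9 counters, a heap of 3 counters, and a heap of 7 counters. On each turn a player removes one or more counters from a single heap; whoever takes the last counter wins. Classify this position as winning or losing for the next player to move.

Losing position

Write each in binary and XOR column by column:
  0010  (2)
  1111  (15)
  1001  (9)
  0011  (3)
  0111  (7)
  ----
  0000  (0)
The nim-sum is 0, so this is a P-position: the player to move is in a losing position under optimal play.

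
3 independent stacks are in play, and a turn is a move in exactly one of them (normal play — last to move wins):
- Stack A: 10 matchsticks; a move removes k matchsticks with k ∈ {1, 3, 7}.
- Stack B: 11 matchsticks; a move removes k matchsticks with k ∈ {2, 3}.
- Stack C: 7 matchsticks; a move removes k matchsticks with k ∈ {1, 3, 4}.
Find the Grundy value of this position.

Grundy values for stack A (subtraction set {1, 3, 7}):
k:     0  1  2  3  4  5  6  7  8  9 10
g(k):  0  1  0  1  0  1  0  1  0  1  0
So g(10) = 0.
Build the Grundy sequence for stack B with g(k) = mex{g(k−s) : s ∈ {2, 3}, s ≤ k}:
k:     0  1  2  3  4  5  6  7  8  9 10 11
g(k):  0  0  1  1  2  0  0  1  1  2  0  0
So g(11) = 0.
Grundy values for stack C (subtraction set {1, 3, 4}):
k:     0  1  2  3  4  5  6  7
g(k):  0  1  0  1  2  3  2  0
So g(7) = 0.
By the Sprague-Grundy theorem, the Grundy value of a sum of independent games is the XOR of the component values.
Combined value = 0 ⊕ 0 ⊕ 0 = 0.

0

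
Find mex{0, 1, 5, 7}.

The values 0, 1 are all present; 2 is the first non-negative integer missing from the set.

2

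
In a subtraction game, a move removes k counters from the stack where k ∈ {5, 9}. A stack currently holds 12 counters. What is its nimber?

2

Build the Grundy sequence with g(k) = mex{g(k−s) : s ∈ {5, 9}, s ≤ k}:
g(0) = mex{} = 0
g(1) = mex{} = 0
g(2) = mex{} = 0
g(3) = mex{} = 0
g(4) = mex{} = 0
g(5) = mex{0} = 1
g(6) = mex{0} = 1
g(7) = mex{0} = 1
g(8) = mex{0} = 1
g(9) = mex{0} = 1
g(10) = mex{0,1} = 2
g(11) = mex{0,1} = 2
g(12) = mex{0,1} = 2
So g(12) = 2.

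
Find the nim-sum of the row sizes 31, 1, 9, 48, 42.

13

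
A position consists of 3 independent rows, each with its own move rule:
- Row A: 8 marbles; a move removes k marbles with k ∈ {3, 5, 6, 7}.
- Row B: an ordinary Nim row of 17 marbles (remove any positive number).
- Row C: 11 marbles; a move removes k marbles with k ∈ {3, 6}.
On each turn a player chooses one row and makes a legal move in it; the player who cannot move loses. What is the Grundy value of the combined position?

Grundy values for row A (subtraction set {3, 5, 6, 7}):
g(0) = mex{} = 0
g(1) = mex{} = 0
g(2) = mex{} = 0
g(3) = mex{0} = 1
g(4) = mex{0} = 1
g(5) = mex{0} = 1
g(6) = mex{0,1} = 2
g(7) = mex{0,1} = 2
g(8) = mex{0,1} = 2
So g(8) = 2.
Row B is a plain Nim row of size 17, so its Grundy value is 17.
For row C, compute g(0), g(1), … with moves {3, 6}:
g(0) = mex{} = 0
g(1) = mex{} = 0
g(2) = mex{} = 0
g(3) = mex{0} = 1
g(4) = mex{0} = 1
g(5) = mex{0} = 1
g(6) = mex{0,1} = 2
g(7) = mex{0,1} = 2
g(8) = mex{0,1} = 2
g(9) = mex{1,2} = 0
g(10) = mex{1,2} = 0
g(11) = mex{1,2} = 0
So g(11) = 0.
By the Sprague-Grundy theorem, the Grundy value of a sum of independent games is the XOR of the component values.
Combined value = 2 XOR 17 XOR 0 = 19.

19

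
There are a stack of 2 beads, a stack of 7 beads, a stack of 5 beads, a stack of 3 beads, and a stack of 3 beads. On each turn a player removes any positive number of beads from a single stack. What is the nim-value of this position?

0

Nim-sum: 2 XOR 7 XOR 5 XOR 3 XOR 3 = 0.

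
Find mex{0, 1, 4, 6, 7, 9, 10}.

2

The values 0, 1 are all present; 2 is the first non-negative integer missing from the set.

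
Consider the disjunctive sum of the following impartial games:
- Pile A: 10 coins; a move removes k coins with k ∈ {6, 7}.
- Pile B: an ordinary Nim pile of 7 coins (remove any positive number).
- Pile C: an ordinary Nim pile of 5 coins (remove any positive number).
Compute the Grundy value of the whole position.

3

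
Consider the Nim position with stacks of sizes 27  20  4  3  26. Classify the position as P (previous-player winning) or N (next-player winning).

Write each in binary and XOR column by column:
  11011  (27)
  10100  (20)
  00100  (4)
  00011  (3)
  11010  (26)
  -----
  10010  (18)
The nim-sum is 18 ≠ 0, so this is an N-position: the player to move can win.

N-position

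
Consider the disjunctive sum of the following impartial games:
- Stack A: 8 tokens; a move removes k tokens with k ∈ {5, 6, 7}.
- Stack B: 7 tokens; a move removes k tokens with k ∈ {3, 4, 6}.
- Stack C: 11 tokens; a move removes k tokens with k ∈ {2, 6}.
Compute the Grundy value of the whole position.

Build the Grundy sequence for stack A with g(k) = mex{g(k−s) : s ∈ {5, 6, 7}, s ≤ k}:
k:     0  1  2  3  4  5  6  7  8
g(k):  0  0  0  0  0  1  1  1  1
So g(8) = 1.
Build the Grundy sequence for stack B with g(k) = mex{g(k−s) : s ∈ {3, 4, 6}, s ≤ k}:
g(0) = mex{} = 0
g(1) = mex{} = 0
g(2) = mex{} = 0
g(3) = mex{0} = 1
g(4) = mex{0} = 1
g(5) = mex{0} = 1
g(6) = mex{0,1} = 2
g(7) = mex{0,1} = 2
So g(7) = 2.
Grundy values for stack C (subtraction set {2, 6}):
k:     0  1  2  3  4  5  6  7  8  9 10 11
g(k):  0  0  1  1  0  0  1  1  0  0  1  1
So g(11) = 1.
The value of a disjunctive sum is the nim-sum of the parts.
Combined value = 1 ⊕ 2 ⊕ 1 = 2.

2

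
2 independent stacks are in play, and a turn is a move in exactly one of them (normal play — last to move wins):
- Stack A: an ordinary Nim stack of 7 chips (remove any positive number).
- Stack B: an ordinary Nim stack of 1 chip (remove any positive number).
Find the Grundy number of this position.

Stack A is a plain Nim stack of size 7, so its Grundy value is 7.
Stack B is a plain Nim stack of size 1, so its Grundy value is 1.
By the Sprague-Grundy theorem, the Grundy value of a sum of independent games is the XOR of the component values.
Combined value = 7 XOR 1 = 6.

6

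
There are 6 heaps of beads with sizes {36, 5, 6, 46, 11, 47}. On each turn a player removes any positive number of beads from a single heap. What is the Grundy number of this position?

45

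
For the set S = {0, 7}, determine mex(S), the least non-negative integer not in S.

1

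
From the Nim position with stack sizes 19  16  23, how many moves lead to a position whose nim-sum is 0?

Bitwise XOR of the heap sizes:
  10011  (19)
  10000  (16)
  10111  (23)
  -----
  10100  (20)
The overall nim-sum is X = 20. A stack of size p has a winning move iff p XOR X < p (reduce it to p XOR X).
  19: 19 XOR 20 = 7 < 19 — winning move (to 7).
  16: 16 XOR 20 = 4 < 16 — winning move (to 4).
  23: 23 XOR 20 = 3 < 23 — winning move (to 3).
That gives 3 winning moves.

3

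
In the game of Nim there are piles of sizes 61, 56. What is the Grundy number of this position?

5

Compute the nim-sum pairwise:
61 ⊕ 56 = 5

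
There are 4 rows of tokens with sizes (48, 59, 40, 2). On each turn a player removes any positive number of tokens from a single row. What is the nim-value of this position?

Compute the nim-sum pairwise:
48 ⊕ 59 = 11
11 ⊕ 40 = 35
35 ⊕ 2 = 33

33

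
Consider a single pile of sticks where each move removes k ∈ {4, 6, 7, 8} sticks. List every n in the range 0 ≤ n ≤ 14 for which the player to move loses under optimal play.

Grundy values for subtraction set {4, 6, 7, 8}:
k:     0  1  2  3  4  5  6  7  8  9 10 11 12 13 14
g(k):  0  0  0  0  1  1  1  1  2  2  2  2  0  0  0
The P-positions (g = 0) in 0..14 are 0, 1, 2, 3, 12, 13, 14.

0, 1, 2, 3, 12, 13, 14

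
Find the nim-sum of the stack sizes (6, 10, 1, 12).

1

Write each in binary and XOR column by column:
  0110  (6)
  1010  (10)
  0001  (1)
  1100  (12)
  ----
  0001  (1)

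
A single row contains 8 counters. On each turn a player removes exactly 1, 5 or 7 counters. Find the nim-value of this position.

Build the Grundy sequence with g(k) = mex{g(k−s) : s ∈ {1, 5, 7}, s ≤ k}:
g(0) = mex{} = 0
g(1) = mex{0} = 1
g(2) = mex{1} = 0
g(3) = mex{0} = 1
g(4) = mex{1} = 0
g(5) = mex{0} = 1
g(6) = mex{1} = 0
g(7) = mex{0} = 1
g(8) = mex{1} = 0
So g(8) = 0.

0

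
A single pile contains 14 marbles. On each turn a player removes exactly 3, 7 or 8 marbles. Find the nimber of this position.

1

Grundy values for subtraction set {3, 7, 8}:
g(0) = mex{} = 0
g(1) = mex{} = 0
g(2) = mex{} = 0
g(3) = mex{0} = 1
g(4) = mex{0} = 1
g(5) = mex{0} = 1
g(6) = mex{1} = 0
g(7) = mex{0,1} = 2
g(8) = mex{0,1} = 2
g(9) = mex{0} = 1
g(10) = mex{0,1,2} = 3
g(11) = mex{1,2} = 0
g(12) = mex{1} = 0
g(13) = mex{0,1,3} = 2
g(14) = mex{0,2} = 1
So g(14) = 1.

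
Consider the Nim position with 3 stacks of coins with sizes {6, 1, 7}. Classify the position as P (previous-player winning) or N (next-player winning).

P-position

Compute the nim-sum pairwise:
6 XOR 1 = 7
7 XOR 7 = 0
The nim-sum is 0, so this is a P-position: the player to move is in a losing position under optimal play.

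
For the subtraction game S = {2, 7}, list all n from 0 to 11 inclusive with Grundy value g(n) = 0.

0, 1, 4, 5, 9, 10

Grundy values for subtraction set {2, 7}:
k:     0  1  2  3  4  5  6  7  8  9 10 11
g(k):  0  0  1  1  0  0  1  1  2  0  0  1
The P-positions (g = 0) in 0..11 are 0, 1, 4, 5, 9, 10.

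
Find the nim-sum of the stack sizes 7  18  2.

23

Compute the nim-sum pairwise:
7 ⊕ 18 = 21
21 ⊕ 2 = 23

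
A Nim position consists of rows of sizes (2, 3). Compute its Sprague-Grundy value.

Write each in binary and XOR column by column:
  10  (2)
  11  (3)
  --
  01  (1)

1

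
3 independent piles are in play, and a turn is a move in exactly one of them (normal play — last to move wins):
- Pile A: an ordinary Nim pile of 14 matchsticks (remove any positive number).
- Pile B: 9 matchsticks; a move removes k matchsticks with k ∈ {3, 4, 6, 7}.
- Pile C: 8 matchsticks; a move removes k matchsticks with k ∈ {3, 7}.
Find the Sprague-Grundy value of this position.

15

Pile A is a plain Nim pile of size 14, so its Grundy value is 14.
Grundy values for pile B (subtraction set {3, 4, 6, 7}):
g(0) = mex{} = 0
g(1) = mex{} = 0
g(2) = mex{} = 0
g(3) = mex{0} = 1
g(4) = mex{0} = 1
g(5) = mex{0} = 1
g(6) = mex{0,1} = 2
g(7) = mex{0,1} = 2
g(8) = mex{0,1} = 2
g(9) = mex{0,1,2} = 3
So g(9) = 3.
For pile C, compute g(0), g(1), … with moves {3, 7}:
k:     0  1  2  3  4  5  6  7  8
g(k):  0  0  0  1  1  1  0  2  2
So g(8) = 2.
By the Sprague-Grundy theorem, the Grundy value of a sum of independent games is the XOR of the component values.
Combined value = 14 XOR 3 XOR 2 = 15.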